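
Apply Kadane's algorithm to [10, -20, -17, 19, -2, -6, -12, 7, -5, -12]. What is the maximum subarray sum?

Using Kadane's algorithm on [10, -20, -17, 19, -2, -6, -12, 7, -5, -12]:

Scanning through the array:
Position 1 (value -20): max_ending_here = -10, max_so_far = 10
Position 2 (value -17): max_ending_here = -17, max_so_far = 10
Position 3 (value 19): max_ending_here = 19, max_so_far = 19
Position 4 (value -2): max_ending_here = 17, max_so_far = 19
Position 5 (value -6): max_ending_here = 11, max_so_far = 19
Position 6 (value -12): max_ending_here = -1, max_so_far = 19
Position 7 (value 7): max_ending_here = 7, max_so_far = 19
Position 8 (value -5): max_ending_here = 2, max_so_far = 19
Position 9 (value -12): max_ending_here = -10, max_so_far = 19

Maximum subarray: [19]
Maximum sum: 19

The maximum subarray is [19] with sum 19. This subarray runs from index 3 to index 3.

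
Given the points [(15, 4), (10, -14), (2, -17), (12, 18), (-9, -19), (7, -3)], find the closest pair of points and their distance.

Computing all pairwise distances among 6 points:

d((15, 4), (10, -14)) = 18.6815
d((15, 4), (2, -17)) = 24.6982
d((15, 4), (12, 18)) = 14.3178
d((15, 4), (-9, -19)) = 33.2415
d((15, 4), (7, -3)) = 10.6301
d((10, -14), (2, -17)) = 8.544 <-- minimum
d((10, -14), (12, 18)) = 32.0624
d((10, -14), (-9, -19)) = 19.6469
d((10, -14), (7, -3)) = 11.4018
d((2, -17), (12, 18)) = 36.4005
d((2, -17), (-9, -19)) = 11.1803
d((2, -17), (7, -3)) = 14.8661
d((12, 18), (-9, -19)) = 42.5441
d((12, 18), (7, -3)) = 21.587
d((-9, -19), (7, -3)) = 22.6274

Closest pair: (10, -14) and (2, -17) with distance 8.544

The closest pair is (10, -14) and (2, -17) with Euclidean distance 8.544. For 6 points, brute-force pairwise comparison is shown above. For large n, the divide-and-conquer algorithm (sort by x, recurse on halves, check the dividing strip) achieves O(n log n).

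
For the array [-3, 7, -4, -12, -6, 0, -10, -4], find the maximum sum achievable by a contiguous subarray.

Using Kadane's algorithm on [-3, 7, -4, -12, -6, 0, -10, -4]:

Scanning through the array:
Position 1 (value 7): max_ending_here = 7, max_so_far = 7
Position 2 (value -4): max_ending_here = 3, max_so_far = 7
Position 3 (value -12): max_ending_here = -9, max_so_far = 7
Position 4 (value -6): max_ending_here = -6, max_so_far = 7
Position 5 (value 0): max_ending_here = 0, max_so_far = 7
Position 6 (value -10): max_ending_here = -10, max_so_far = 7
Position 7 (value -4): max_ending_here = -4, max_so_far = 7

Maximum subarray: [7]
Maximum sum: 7

The maximum subarray is [7] with sum 7. This subarray runs from index 1 to index 1.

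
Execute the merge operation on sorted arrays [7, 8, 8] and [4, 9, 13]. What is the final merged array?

Merging process:

Compare 7 vs 4: take 4 from right. Merged: [4]
Compare 7 vs 9: take 7 from left. Merged: [4, 7]
Compare 8 vs 9: take 8 from left. Merged: [4, 7, 8]
Compare 8 vs 9: take 8 from left. Merged: [4, 7, 8, 8]
Append remaining from right: [9, 13]. Merged: [4, 7, 8, 8, 9, 13]

Final merged array: [4, 7, 8, 8, 9, 13]
Total comparisons: 4

The merged array is [4, 7, 8, 8, 9, 13], requiring 4 comparisons. The merge step runs in O(n) time where n is the total number of elements.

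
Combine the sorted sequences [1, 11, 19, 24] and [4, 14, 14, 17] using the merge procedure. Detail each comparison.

Merging process:

Compare 1 vs 4: take 1 from left. Merged: [1]
Compare 11 vs 4: take 4 from right. Merged: [1, 4]
Compare 11 vs 14: take 11 from left. Merged: [1, 4, 11]
Compare 19 vs 14: take 14 from right. Merged: [1, 4, 11, 14]
Compare 19 vs 14: take 14 from right. Merged: [1, 4, 11, 14, 14]
Compare 19 vs 17: take 17 from right. Merged: [1, 4, 11, 14, 14, 17]
Append remaining from left: [19, 24]. Merged: [1, 4, 11, 14, 14, 17, 19, 24]

Final merged array: [1, 4, 11, 14, 14, 17, 19, 24]
Total comparisons: 6

The merged array is [1, 4, 11, 14, 14, 17, 19, 24], requiring 6 comparisons. The merge step runs in O(n) time where n is the total number of elements.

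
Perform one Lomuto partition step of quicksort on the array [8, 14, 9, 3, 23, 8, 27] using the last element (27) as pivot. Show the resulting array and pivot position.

Lomuto partition with pivot = 27:

Initial array: [8, 14, 9, 3, 23, 8, 27]

arr[0]=8 <= 27: swap with position 0, array becomes [8, 14, 9, 3, 23, 8, 27]
arr[1]=14 <= 27: swap with position 1, array becomes [8, 14, 9, 3, 23, 8, 27]
arr[2]=9 <= 27: swap with position 2, array becomes [8, 14, 9, 3, 23, 8, 27]
arr[3]=3 <= 27: swap with position 3, array becomes [8, 14, 9, 3, 23, 8, 27]
arr[4]=23 <= 27: swap with position 4, array becomes [8, 14, 9, 3, 23, 8, 27]
arr[5]=8 <= 27: swap with position 5, array becomes [8, 14, 9, 3, 23, 8, 27]

Place pivot at position 6: [8, 14, 9, 3, 23, 8, 27]
Pivot position: 6

After partitioning with pivot 27, the array becomes [8, 14, 9, 3, 23, 8, 27]. The pivot is placed at index 6. All elements to the left of the pivot are <= 27, and all elements to the right are > 27.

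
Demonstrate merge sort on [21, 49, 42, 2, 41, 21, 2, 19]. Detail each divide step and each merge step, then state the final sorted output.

Merge sort trace:

Split: [21, 49, 42, 2, 41, 21, 2, 19] -> [21, 49, 42, 2] and [41, 21, 2, 19]
  Split: [21, 49, 42, 2] -> [21, 49] and [42, 2]
    Split: [21, 49] -> [21] and [49]
    Merge: [21] + [49] -> [21, 49]
    Split: [42, 2] -> [42] and [2]
    Merge: [42] + [2] -> [2, 42]
  Merge: [21, 49] + [2, 42] -> [2, 21, 42, 49]
  Split: [41, 21, 2, 19] -> [41, 21] and [2, 19]
    Split: [41, 21] -> [41] and [21]
    Merge: [41] + [21] -> [21, 41]
    Split: [2, 19] -> [2] and [19]
    Merge: [2] + [19] -> [2, 19]
  Merge: [21, 41] + [2, 19] -> [2, 19, 21, 41]
Merge: [2, 21, 42, 49] + [2, 19, 21, 41] -> [2, 2, 19, 21, 21, 41, 42, 49]

Final sorted array: [2, 2, 19, 21, 21, 41, 42, 49]

The merge sort proceeds by recursively splitting the array and merging sorted halves.
After all merges, the sorted array is [2, 2, 19, 21, 21, 41, 42, 49].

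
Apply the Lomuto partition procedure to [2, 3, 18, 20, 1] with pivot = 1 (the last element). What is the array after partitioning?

Lomuto partition with pivot = 1:

Initial array: [2, 3, 18, 20, 1]

arr[0]=2 > 1: no swap
arr[1]=3 > 1: no swap
arr[2]=18 > 1: no swap
arr[3]=20 > 1: no swap

Place pivot at position 0: [1, 3, 18, 20, 2]
Pivot position: 0

After partitioning with pivot 1, the array becomes [1, 3, 18, 20, 2]. The pivot is placed at index 0. All elements to the left of the pivot are <= 1, and all elements to the right are > 1.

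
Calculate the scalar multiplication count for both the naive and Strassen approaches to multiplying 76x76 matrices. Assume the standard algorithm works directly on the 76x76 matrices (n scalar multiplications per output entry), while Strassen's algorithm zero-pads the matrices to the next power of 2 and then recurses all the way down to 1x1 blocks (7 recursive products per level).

Matrix multiplication for 76x76 matrices:

Strassen's algorithm requires power-of-2 dimensions. Pad 76x76 to 128x128 (next power of 2).

Standard algorithm: 76^3 = 438976 multiplications
Strassen's algorithm: 7^(log2(128)) = 7^7 = 823543 multiplications
Difference: 438976 - 823543 = -384567 (Strassen uses MORE here due to padding overhead — for small or just-over-power-of-2 n, padding can outweigh the per-level savings)

Standard: 438976 multiplications (76^3). Strassen: 823543 multiplications (7^7, after padding to 128x128). Strassen reduces 8 recursive multiplications to 7 at each level.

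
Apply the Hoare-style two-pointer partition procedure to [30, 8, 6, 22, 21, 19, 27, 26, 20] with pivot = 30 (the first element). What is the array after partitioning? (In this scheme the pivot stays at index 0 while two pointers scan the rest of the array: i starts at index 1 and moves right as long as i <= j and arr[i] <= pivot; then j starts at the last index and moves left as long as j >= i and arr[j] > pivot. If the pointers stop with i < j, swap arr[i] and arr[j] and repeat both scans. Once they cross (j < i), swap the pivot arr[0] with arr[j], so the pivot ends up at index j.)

Hoare-style two-pointer partition with pivot = 30:

Initial array: [30, 8, 6, 22, 21, 19, 27, 26, 20]

Pointers start at i = 1, j = 8.
i ends at 9, j ends at 8: the pointers have crossed (j < i), so scanning stops.

Swap pivot arr[0] with arr[8] to place pivot at position 8: [20, 8, 6, 22, 21, 19, 27, 26, 30]
Pivot position: 8

After partitioning with pivot 30, the array becomes [20, 8, 6, 22, 21, 19, 27, 26, 30]. The pivot is placed at index 8. All elements to the left of the pivot are <= 30, and all elements to the right are > 30.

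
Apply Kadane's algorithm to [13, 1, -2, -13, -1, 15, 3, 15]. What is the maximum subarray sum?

Using Kadane's algorithm on [13, 1, -2, -13, -1, 15, 3, 15]:

Scanning through the array:
Position 1 (value 1): max_ending_here = 14, max_so_far = 14
Position 2 (value -2): max_ending_here = 12, max_so_far = 14
Position 3 (value -13): max_ending_here = -1, max_so_far = 14
Position 4 (value -1): max_ending_here = -1, max_so_far = 14
Position 5 (value 15): max_ending_here = 15, max_so_far = 15
Position 6 (value 3): max_ending_here = 18, max_so_far = 18
Position 7 (value 15): max_ending_here = 33, max_so_far = 33

Maximum subarray: [15, 3, 15]
Maximum sum: 33

The maximum subarray is [15, 3, 15] with sum 33. This subarray runs from index 5 to index 7.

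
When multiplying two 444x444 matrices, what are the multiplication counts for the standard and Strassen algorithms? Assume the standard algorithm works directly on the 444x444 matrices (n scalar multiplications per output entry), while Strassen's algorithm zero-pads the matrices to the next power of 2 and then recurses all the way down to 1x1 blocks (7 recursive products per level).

Matrix multiplication for 444x444 matrices:

Strassen's algorithm requires power-of-2 dimensions. Pad 444x444 to 512x512 (next power of 2).

Standard algorithm: 444^3 = 87528384 multiplications
Strassen's algorithm: 7^(log2(512)) = 7^9 = 40353607 multiplications
Savings: 87528384 - 40353607 = 47174777 multiplications

Standard: 87528384 multiplications (444^3). Strassen: 40353607 multiplications (7^9, after padding to 512x512). Strassen reduces 8 recursive multiplications to 7 at each level.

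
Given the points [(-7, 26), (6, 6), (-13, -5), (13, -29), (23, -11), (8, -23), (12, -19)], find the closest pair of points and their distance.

Computing all pairwise distances among 7 points:

d((-7, 26), (6, 6)) = 23.8537
d((-7, 26), (-13, -5)) = 31.5753
d((-7, 26), (13, -29)) = 58.5235
d((-7, 26), (23, -11)) = 47.634
d((-7, 26), (8, -23)) = 51.2445
d((-7, 26), (12, -19)) = 48.8467
d((6, 6), (-13, -5)) = 21.9545
d((6, 6), (13, -29)) = 35.6931
d((6, 6), (23, -11)) = 24.0416
d((6, 6), (8, -23)) = 29.0689
d((6, 6), (12, -19)) = 25.7099
d((-13, -5), (13, -29)) = 35.3836
d((-13, -5), (23, -11)) = 36.4966
d((-13, -5), (8, -23)) = 27.6586
d((-13, -5), (12, -19)) = 28.6531
d((13, -29), (23, -11)) = 20.5913
d((13, -29), (8, -23)) = 7.8102
d((13, -29), (12, -19)) = 10.0499
d((23, -11), (8, -23)) = 19.2094
d((23, -11), (12, -19)) = 13.6015
d((8, -23), (12, -19)) = 5.6569 <-- minimum

Closest pair: (8, -23) and (12, -19) with distance 5.6569

The closest pair is (8, -23) and (12, -19) with Euclidean distance 5.6569. For 7 points, brute-force pairwise comparison is shown above. For large n, the divide-and-conquer algorithm (sort by x, recurse on halves, check the dividing strip) achieves O(n log n).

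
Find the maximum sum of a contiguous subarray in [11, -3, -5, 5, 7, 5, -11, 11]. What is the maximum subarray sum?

Using Kadane's algorithm on [11, -3, -5, 5, 7, 5, -11, 11]:

Scanning through the array:
Position 1 (value -3): max_ending_here = 8, max_so_far = 11
Position 2 (value -5): max_ending_here = 3, max_so_far = 11
Position 3 (value 5): max_ending_here = 8, max_so_far = 11
Position 4 (value 7): max_ending_here = 15, max_so_far = 15
Position 5 (value 5): max_ending_here = 20, max_so_far = 20
Position 6 (value -11): max_ending_here = 9, max_so_far = 20
Position 7 (value 11): max_ending_here = 20, max_so_far = 20

Maximum subarray: [11, -3, -5, 5, 7, 5]
Maximum sum: 20

The maximum subarray is [11, -3, -5, 5, 7, 5] with sum 20. This subarray runs from index 0 to index 5.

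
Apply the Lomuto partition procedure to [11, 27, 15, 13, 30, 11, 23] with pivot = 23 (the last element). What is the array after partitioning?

Lomuto partition with pivot = 23:

Initial array: [11, 27, 15, 13, 30, 11, 23]

arr[0]=11 <= 23: swap with position 0, array becomes [11, 27, 15, 13, 30, 11, 23]
arr[1]=27 > 23: no swap
arr[2]=15 <= 23: swap with position 1, array becomes [11, 15, 27, 13, 30, 11, 23]
arr[3]=13 <= 23: swap with position 2, array becomes [11, 15, 13, 27, 30, 11, 23]
arr[4]=30 > 23: no swap
arr[5]=11 <= 23: swap with position 3, array becomes [11, 15, 13, 11, 30, 27, 23]

Place pivot at position 4: [11, 15, 13, 11, 23, 27, 30]
Pivot position: 4

After partitioning with pivot 23, the array becomes [11, 15, 13, 11, 23, 27, 30]. The pivot is placed at index 4. All elements to the left of the pivot are <= 23, and all elements to the right are > 23.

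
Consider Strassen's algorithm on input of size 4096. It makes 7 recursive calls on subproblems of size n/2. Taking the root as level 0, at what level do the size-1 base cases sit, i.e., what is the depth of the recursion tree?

For divide and conquer with division factor 2:

Problem sizes at each level:
Level 0: 4096
Level 1: 2048
Level 2: 1024
Level 3: 512
Level 4: 256
Level 5: 128
Level 6: 64
Level 7: 32
Level 8: 16
Level 9: 8
Level 10: 4
Level 11: 2
Level 12: 1

The root is level 0 and the size-1 base case is level 12 (the tree spans levels 0 through 12, i.e. 13 levels counting the root), so the depth is the number of divisions: log_2(4096) = 12

The recursion tree depth is log_2(4096) = 12. At each level, the problem size is divided by 2, so it takes 12 divisions to reduce to a base case of size 1. The algorithm makes 7 recursive calls at each level.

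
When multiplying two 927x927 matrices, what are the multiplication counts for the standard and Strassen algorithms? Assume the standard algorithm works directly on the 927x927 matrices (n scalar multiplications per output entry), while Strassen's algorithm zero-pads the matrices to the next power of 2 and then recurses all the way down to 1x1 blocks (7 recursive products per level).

Matrix multiplication for 927x927 matrices:

Strassen's algorithm requires power-of-2 dimensions. Pad 927x927 to 1024x1024 (next power of 2).

Standard algorithm: 927^3 = 796597983 multiplications
Strassen's algorithm: 7^(log2(1024)) = 7^10 = 282475249 multiplications
Savings: 796597983 - 282475249 = 514122734 multiplications

Standard: 796597983 multiplications (927^3). Strassen: 282475249 multiplications (7^10, after padding to 1024x1024). Strassen reduces 8 recursive multiplications to 7 at each level.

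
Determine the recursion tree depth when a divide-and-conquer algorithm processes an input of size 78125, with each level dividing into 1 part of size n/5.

For divide and conquer with division factor 5:

Problem sizes at each level:
Level 0: 78125
Level 1: 15625
Level 2: 3125
Level 3: 625
Level 4: 125
Level 5: 25
Level 6: 5
Level 7: 1

The root is level 0 and the size-1 base case is level 7 (the tree spans levels 0 through 7, i.e. 8 levels counting the root), so the depth is the number of divisions: log_5(78125) = 7

The recursion tree depth is log_5(78125) = 7. At each level, the problem size is divided by 5, so it takes 7 divisions to reduce to a base case of size 1. The algorithm makes 1 recursive call at each level.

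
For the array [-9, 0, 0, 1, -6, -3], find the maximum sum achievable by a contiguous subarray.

Using Kadane's algorithm on [-9, 0, 0, 1, -6, -3]:

Scanning through the array:
Position 1 (value 0): max_ending_here = 0, max_so_far = 0
Position 2 (value 0): max_ending_here = 0, max_so_far = 0
Position 3 (value 1): max_ending_here = 1, max_so_far = 1
Position 4 (value -6): max_ending_here = -5, max_so_far = 1
Position 5 (value -3): max_ending_here = -3, max_so_far = 1

Maximum subarray: [0, 0, 1]
Maximum sum: 1

The maximum subarray is [0, 0, 1] with sum 1. This subarray runs from index 1 to index 3.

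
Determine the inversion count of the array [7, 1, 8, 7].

Finding inversions in [7, 1, 8, 7]:

(0, 1): arr[0]=7 > arr[1]=1
(2, 3): arr[2]=8 > arr[3]=7

Total inversions: 2

The array has 2 inversion(s): (0,1), (2,3). Each pair (i,j) satisfies i < j and arr[i] > arr[j].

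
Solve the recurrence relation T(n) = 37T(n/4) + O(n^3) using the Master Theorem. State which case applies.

Master Theorem for T(n) = 37T(n/4) + O(n^3):

a = 37, b = 4, c = 3
log_b(a) = log_4(37) = 2.6047

Case 3: c = 3 > log_4(37) = 2.6047
T(n) = O(n^3) = O(n^3)

For T(n) = 37T(n/4) + O(n^3): log_4(37) = 2.6047. This is Case 3 of the Master Theorem (c > log_b(a), work dominated by root), giving O(n^3).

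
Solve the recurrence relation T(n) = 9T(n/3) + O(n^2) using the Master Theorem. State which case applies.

Master Theorem for T(n) = 9T(n/3) + O(n^2):

a = 9, b = 3, c = 2
log_b(a) = log_3(9) = 2.0000

Case 2: c = 2 = log_3(9) = 2.0000
T(n) = O(n^2 log n) = O(n^2 log n)

For T(n) = 9T(n/3) + O(n^2): log_3(9) = 2.0000. This is Case 2 of the Master Theorem (c = log_b(a), equal work at all levels), giving O(n^2 log n).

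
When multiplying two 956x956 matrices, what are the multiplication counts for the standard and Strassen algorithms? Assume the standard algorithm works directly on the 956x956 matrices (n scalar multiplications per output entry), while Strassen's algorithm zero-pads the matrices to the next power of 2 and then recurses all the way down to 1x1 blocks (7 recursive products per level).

Matrix multiplication for 956x956 matrices:

Strassen's algorithm requires power-of-2 dimensions. Pad 956x956 to 1024x1024 (next power of 2).

Standard algorithm: 956^3 = 873722816 multiplications
Strassen's algorithm: 7^(log2(1024)) = 7^10 = 282475249 multiplications
Savings: 873722816 - 282475249 = 591247567 multiplications

Standard: 873722816 multiplications (956^3). Strassen: 282475249 multiplications (7^10, after padding to 1024x1024). Strassen reduces 8 recursive multiplications to 7 at each level.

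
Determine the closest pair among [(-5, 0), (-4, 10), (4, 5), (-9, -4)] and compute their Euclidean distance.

Computing all pairwise distances among 4 points:

d((-5, 0), (-4, 10)) = 10.0499
d((-5, 0), (4, 5)) = 10.2956
d((-5, 0), (-9, -4)) = 5.6569 <-- minimum
d((-4, 10), (4, 5)) = 9.434
d((-4, 10), (-9, -4)) = 14.8661
d((4, 5), (-9, -4)) = 15.8114

Closest pair: (-5, 0) and (-9, -4) with distance 5.6569

The closest pair is (-5, 0) and (-9, -4) with Euclidean distance 5.6569. For 4 points, brute-force pairwise comparison is shown above. For large n, the divide-and-conquer algorithm (sort by x, recurse on halves, check the dividing strip) achieves O(n log n).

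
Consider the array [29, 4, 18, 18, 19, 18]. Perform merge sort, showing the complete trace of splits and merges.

Merge sort trace:

Split: [29, 4, 18, 18, 19, 18] -> [29, 4, 18] and [18, 19, 18]
  Split: [29, 4, 18] -> [29] and [4, 18]
    Split: [4, 18] -> [4] and [18]
    Merge: [4] + [18] -> [4, 18]
  Merge: [29] + [4, 18] -> [4, 18, 29]
  Split: [18, 19, 18] -> [18] and [19, 18]
    Split: [19, 18] -> [19] and [18]
    Merge: [19] + [18] -> [18, 19]
  Merge: [18] + [18, 19] -> [18, 18, 19]
Merge: [4, 18, 29] + [18, 18, 19] -> [4, 18, 18, 18, 19, 29]

Final sorted array: [4, 18, 18, 18, 19, 29]

The merge sort proceeds by recursively splitting the array and merging sorted halves.
After all merges, the sorted array is [4, 18, 18, 18, 19, 29].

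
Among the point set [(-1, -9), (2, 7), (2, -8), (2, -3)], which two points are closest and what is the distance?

Computing all pairwise distances among 4 points:

d((-1, -9), (2, 7)) = 16.2788
d((-1, -9), (2, -8)) = 3.1623 <-- minimum
d((-1, -9), (2, -3)) = 6.7082
d((2, 7), (2, -8)) = 15.0
d((2, 7), (2, -3)) = 10.0
d((2, -8), (2, -3)) = 5.0

Closest pair: (-1, -9) and (2, -8) with distance 3.1623

The closest pair is (-1, -9) and (2, -8) with Euclidean distance 3.1623. For 4 points, brute-force pairwise comparison is shown above. For large n, the divide-and-conquer algorithm (sort by x, recurse on halves, check the dividing strip) achieves O(n log n).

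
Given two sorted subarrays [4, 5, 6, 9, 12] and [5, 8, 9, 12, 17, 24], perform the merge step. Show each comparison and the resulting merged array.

Merging process:

Compare 4 vs 5: take 4 from left. Merged: [4]
Compare 5 vs 5: take 5 from left. Merged: [4, 5]
Compare 6 vs 5: take 5 from right. Merged: [4, 5, 5]
Compare 6 vs 8: take 6 from left. Merged: [4, 5, 5, 6]
Compare 9 vs 8: take 8 from right. Merged: [4, 5, 5, 6, 8]
Compare 9 vs 9: take 9 from left. Merged: [4, 5, 5, 6, 8, 9]
Compare 12 vs 9: take 9 from right. Merged: [4, 5, 5, 6, 8, 9, 9]
Compare 12 vs 12: take 12 from left. Merged: [4, 5, 5, 6, 8, 9, 9, 12]
Append remaining from right: [12, 17, 24]. Merged: [4, 5, 5, 6, 8, 9, 9, 12, 12, 17, 24]

Final merged array: [4, 5, 5, 6, 8, 9, 9, 12, 12, 17, 24]
Total comparisons: 8

The merged array is [4, 5, 5, 6, 8, 9, 9, 12, 12, 17, 24], requiring 8 comparisons. The merge step runs in O(n) time where n is the total number of elements.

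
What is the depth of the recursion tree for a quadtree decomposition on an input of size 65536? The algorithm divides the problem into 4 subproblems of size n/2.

For divide and conquer with division factor 2:

Problem sizes at each level:
Level 0: 65536
Level 1: 32768
Level 2: 16384
Level 3: 8192
Level 4: 4096
Level 5: 2048
Level 6: 1024
Level 7: 512
Level 8: 256
Level 9: 128
Level 10: 64
Level 11: 32
Level 12: 16
Level 13: 8
Level 14: 4
Level 15: 2
Level 16: 1

The root is level 0 and the size-1 base case is level 16 (the tree spans levels 0 through 16, i.e. 17 levels counting the root), so the depth is the number of divisions: log_2(65536) = 16

The recursion tree depth is log_2(65536) = 16. At each level, the problem size is divided by 2, so it takes 16 divisions to reduce to a base case of size 1. The algorithm makes 4 recursive calls at each level.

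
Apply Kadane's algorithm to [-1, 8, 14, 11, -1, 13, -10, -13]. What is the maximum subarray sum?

Using Kadane's algorithm on [-1, 8, 14, 11, -1, 13, -10, -13]:

Scanning through the array:
Position 1 (value 8): max_ending_here = 8, max_so_far = 8
Position 2 (value 14): max_ending_here = 22, max_so_far = 22
Position 3 (value 11): max_ending_here = 33, max_so_far = 33
Position 4 (value -1): max_ending_here = 32, max_so_far = 33
Position 5 (value 13): max_ending_here = 45, max_so_far = 45
Position 6 (value -10): max_ending_here = 35, max_so_far = 45
Position 7 (value -13): max_ending_here = 22, max_so_far = 45

Maximum subarray: [8, 14, 11, -1, 13]
Maximum sum: 45

The maximum subarray is [8, 14, 11, -1, 13] with sum 45. This subarray runs from index 1 to index 5.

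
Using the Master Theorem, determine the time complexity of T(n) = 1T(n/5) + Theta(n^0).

Master Theorem for T(n) = 1T(n/5) + O(n^0):

a = 1, b = 5, c = 0
log_b(a) = log_5(1) = 0.0000

Case 2: c = 0 = log_5(1) = 0.0000
T(n) = O(n^0 log n) = O(log n)

For T(n) = 1T(n/5) + O(n^0): log_5(1) = 0.0000. This is Case 2 of the Master Theorem (c = log_b(a), equal work at all levels), giving O(log n).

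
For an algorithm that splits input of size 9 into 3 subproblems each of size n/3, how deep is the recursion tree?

For divide and conquer with division factor 3:

Problem sizes at each level:
Level 0: 9
Level 1: 3
Level 2: 1

The root is level 0 and the size-1 base case is level 2 (the tree spans levels 0 through 2, i.e. 3 levels counting the root), so the depth is the number of divisions: log_3(9) = 2

The recursion tree depth is log_3(9) = 2. At each level, the problem size is divided by 3, so it takes 2 divisions to reduce to a base case of size 1. The algorithm makes 3 recursive calls at each level.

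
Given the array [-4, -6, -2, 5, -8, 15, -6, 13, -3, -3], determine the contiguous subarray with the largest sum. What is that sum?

Using Kadane's algorithm on [-4, -6, -2, 5, -8, 15, -6, 13, -3, -3]:

Scanning through the array:
Position 1 (value -6): max_ending_here = -6, max_so_far = -4
Position 2 (value -2): max_ending_here = -2, max_so_far = -2
Position 3 (value 5): max_ending_here = 5, max_so_far = 5
Position 4 (value -8): max_ending_here = -3, max_so_far = 5
Position 5 (value 15): max_ending_here = 15, max_so_far = 15
Position 6 (value -6): max_ending_here = 9, max_so_far = 15
Position 7 (value 13): max_ending_here = 22, max_so_far = 22
Position 8 (value -3): max_ending_here = 19, max_so_far = 22
Position 9 (value -3): max_ending_here = 16, max_so_far = 22

Maximum subarray: [15, -6, 13]
Maximum sum: 22

The maximum subarray is [15, -6, 13] with sum 22. This subarray runs from index 5 to index 7.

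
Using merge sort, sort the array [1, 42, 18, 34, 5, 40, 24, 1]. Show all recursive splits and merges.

Merge sort trace:

Split: [1, 42, 18, 34, 5, 40, 24, 1] -> [1, 42, 18, 34] and [5, 40, 24, 1]
  Split: [1, 42, 18, 34] -> [1, 42] and [18, 34]
    Split: [1, 42] -> [1] and [42]
    Merge: [1] + [42] -> [1, 42]
    Split: [18, 34] -> [18] and [34]
    Merge: [18] + [34] -> [18, 34]
  Merge: [1, 42] + [18, 34] -> [1, 18, 34, 42]
  Split: [5, 40, 24, 1] -> [5, 40] and [24, 1]
    Split: [5, 40] -> [5] and [40]
    Merge: [5] + [40] -> [5, 40]
    Split: [24, 1] -> [24] and [1]
    Merge: [24] + [1] -> [1, 24]
  Merge: [5, 40] + [1, 24] -> [1, 5, 24, 40]
Merge: [1, 18, 34, 42] + [1, 5, 24, 40] -> [1, 1, 5, 18, 24, 34, 40, 42]

Final sorted array: [1, 1, 5, 18, 24, 34, 40, 42]

The merge sort proceeds by recursively splitting the array and merging sorted halves.
After all merges, the sorted array is [1, 1, 5, 18, 24, 34, 40, 42].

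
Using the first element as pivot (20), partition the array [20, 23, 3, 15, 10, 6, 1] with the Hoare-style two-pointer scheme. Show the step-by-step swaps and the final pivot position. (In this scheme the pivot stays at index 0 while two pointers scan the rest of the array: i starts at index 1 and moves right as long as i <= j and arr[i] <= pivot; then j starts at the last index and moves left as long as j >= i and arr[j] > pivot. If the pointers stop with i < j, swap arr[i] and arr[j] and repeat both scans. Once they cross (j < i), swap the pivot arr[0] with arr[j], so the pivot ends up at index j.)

Hoare-style two-pointer partition with pivot = 20:

Initial array: [20, 23, 3, 15, 10, 6, 1]

Pointers start at i = 1, j = 6.
i stops at index 1 (arr[1]=23 > 20), j stops at index 6 (arr[6]=1 <= 20): swap arr[1] and arr[6], array becomes [20, 1, 3, 15, 10, 6, 23]
i ends at 6, j ends at 5: the pointers have crossed (j < i), so scanning stops.

Swap pivot arr[0] with arr[5] to place pivot at position 5: [6, 1, 3, 15, 10, 20, 23]
Pivot position: 5

After partitioning with pivot 20, the array becomes [6, 1, 3, 15, 10, 20, 23]. The pivot is placed at index 5. All elements to the left of the pivot are <= 20, and all elements to the right are > 20.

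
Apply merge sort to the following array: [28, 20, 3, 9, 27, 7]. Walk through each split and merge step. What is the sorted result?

Merge sort trace:

Split: [28, 20, 3, 9, 27, 7] -> [28, 20, 3] and [9, 27, 7]
  Split: [28, 20, 3] -> [28] and [20, 3]
    Split: [20, 3] -> [20] and [3]
    Merge: [20] + [3] -> [3, 20]
  Merge: [28] + [3, 20] -> [3, 20, 28]
  Split: [9, 27, 7] -> [9] and [27, 7]
    Split: [27, 7] -> [27] and [7]
    Merge: [27] + [7] -> [7, 27]
  Merge: [9] + [7, 27] -> [7, 9, 27]
Merge: [3, 20, 28] + [7, 9, 27] -> [3, 7, 9, 20, 27, 28]

Final sorted array: [3, 7, 9, 20, 27, 28]

The merge sort proceeds by recursively splitting the array and merging sorted halves.
After all merges, the sorted array is [3, 7, 9, 20, 27, 28].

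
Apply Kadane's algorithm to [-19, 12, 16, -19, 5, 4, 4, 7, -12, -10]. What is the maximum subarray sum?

Using Kadane's algorithm on [-19, 12, 16, -19, 5, 4, 4, 7, -12, -10]:

Scanning through the array:
Position 1 (value 12): max_ending_here = 12, max_so_far = 12
Position 2 (value 16): max_ending_here = 28, max_so_far = 28
Position 3 (value -19): max_ending_here = 9, max_so_far = 28
Position 4 (value 5): max_ending_here = 14, max_so_far = 28
Position 5 (value 4): max_ending_here = 18, max_so_far = 28
Position 6 (value 4): max_ending_here = 22, max_so_far = 28
Position 7 (value 7): max_ending_here = 29, max_so_far = 29
Position 8 (value -12): max_ending_here = 17, max_so_far = 29
Position 9 (value -10): max_ending_here = 7, max_so_far = 29

Maximum subarray: [12, 16, -19, 5, 4, 4, 7]
Maximum sum: 29

The maximum subarray is [12, 16, -19, 5, 4, 4, 7] with sum 29. This subarray runs from index 1 to index 7.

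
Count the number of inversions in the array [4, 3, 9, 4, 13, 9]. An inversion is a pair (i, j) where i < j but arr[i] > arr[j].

Finding inversions in [4, 3, 9, 4, 13, 9]:

(0, 1): arr[0]=4 > arr[1]=3
(2, 3): arr[2]=9 > arr[3]=4
(4, 5): arr[4]=13 > arr[5]=9

Total inversions: 3

The array has 3 inversion(s): (0,1), (2,3), (4,5). Each pair (i,j) satisfies i < j and arr[i] > arr[j].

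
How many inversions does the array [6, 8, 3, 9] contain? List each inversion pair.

Finding inversions in [6, 8, 3, 9]:

(0, 2): arr[0]=6 > arr[2]=3
(1, 2): arr[1]=8 > arr[2]=3

Total inversions: 2

The array has 2 inversion(s): (0,2), (1,2). Each pair (i,j) satisfies i < j and arr[i] > arr[j].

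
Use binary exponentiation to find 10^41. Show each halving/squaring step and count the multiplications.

Computing 10^41 by squaring (build up from 10^1; each line after the first costs one multiplication):

10^1 = 10
10^2 = (10^1)^2 = 10^2 = 100
10^4 = (10^2)^2 = 100^2 = 10000
10^5 = 10 * 10^4 = 10 * 10000 = 100000
10^10 = (10^5)^2 = 100000^2 = 10000000000
10^20 = (10^10)^2 = 10000000000^2 = 100000000000000000000
10^40 = (10^20)^2 = 100000000000000000000^2 = 10000000000000000000000000000000000000000
10^41 = 10 * 10^40 = 10 * 10000000000000000000000000000000000000000 = 100000000000000000000000000000000000000000

Result: 100000000000000000000000000000000000000000
Multiplications needed: 7 (7 lines after 10^1)

10^41 = 100000000000000000000000000000000000000000. Using exponentiation by squaring, this requires 7 multiplications. The key idea: if the exponent is even, square the half-power; if odd, multiply by the base once.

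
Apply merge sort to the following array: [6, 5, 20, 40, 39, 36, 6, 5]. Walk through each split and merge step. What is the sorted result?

Merge sort trace:

Split: [6, 5, 20, 40, 39, 36, 6, 5] -> [6, 5, 20, 40] and [39, 36, 6, 5]
  Split: [6, 5, 20, 40] -> [6, 5] and [20, 40]
    Split: [6, 5] -> [6] and [5]
    Merge: [6] + [5] -> [5, 6]
    Split: [20, 40] -> [20] and [40]
    Merge: [20] + [40] -> [20, 40]
  Merge: [5, 6] + [20, 40] -> [5, 6, 20, 40]
  Split: [39, 36, 6, 5] -> [39, 36] and [6, 5]
    Split: [39, 36] -> [39] and [36]
    Merge: [39] + [36] -> [36, 39]
    Split: [6, 5] -> [6] and [5]
    Merge: [6] + [5] -> [5, 6]
  Merge: [36, 39] + [5, 6] -> [5, 6, 36, 39]
Merge: [5, 6, 20, 40] + [5, 6, 36, 39] -> [5, 5, 6, 6, 20, 36, 39, 40]

Final sorted array: [5, 5, 6, 6, 20, 36, 39, 40]

The merge sort proceeds by recursively splitting the array and merging sorted halves.
After all merges, the sorted array is [5, 5, 6, 6, 20, 36, 39, 40].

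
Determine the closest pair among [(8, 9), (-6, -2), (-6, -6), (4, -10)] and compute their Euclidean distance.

Computing all pairwise distances among 4 points:

d((8, 9), (-6, -2)) = 17.8045
d((8, 9), (-6, -6)) = 20.5183
d((8, 9), (4, -10)) = 19.4165
d((-6, -2), (-6, -6)) = 4.0 <-- minimum
d((-6, -2), (4, -10)) = 12.8062
d((-6, -6), (4, -10)) = 10.7703

Closest pair: (-6, -2) and (-6, -6) with distance 4.0

The closest pair is (-6, -2) and (-6, -6) with Euclidean distance 4.0. For 4 points, brute-force pairwise comparison is shown above. For large n, the divide-and-conquer algorithm (sort by x, recurse on halves, check the dividing strip) achieves O(n log n).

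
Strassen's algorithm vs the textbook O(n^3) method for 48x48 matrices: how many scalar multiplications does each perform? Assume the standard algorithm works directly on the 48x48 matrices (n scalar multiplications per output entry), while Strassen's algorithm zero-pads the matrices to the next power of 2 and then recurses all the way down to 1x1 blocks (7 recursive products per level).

Matrix multiplication for 48x48 matrices:

Strassen's algorithm requires power-of-2 dimensions. Pad 48x48 to 64x64 (next power of 2).

Standard algorithm: 48^3 = 110592 multiplications
Strassen's algorithm: 7^(log2(64)) = 7^6 = 117649 multiplications
Difference: 110592 - 117649 = -7057 (Strassen uses MORE here due to padding overhead — for small or just-over-power-of-2 n, padding can outweigh the per-level savings)

Standard: 110592 multiplications (48^3). Strassen: 117649 multiplications (7^6, after padding to 64x64). Strassen reduces 8 recursive multiplications to 7 at each level.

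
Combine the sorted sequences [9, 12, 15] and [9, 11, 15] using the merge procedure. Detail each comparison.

Merging process:

Compare 9 vs 9: take 9 from left. Merged: [9]
Compare 12 vs 9: take 9 from right. Merged: [9, 9]
Compare 12 vs 11: take 11 from right. Merged: [9, 9, 11]
Compare 12 vs 15: take 12 from left. Merged: [9, 9, 11, 12]
Compare 15 vs 15: take 15 from left. Merged: [9, 9, 11, 12, 15]
Append remaining from right: [15]. Merged: [9, 9, 11, 12, 15, 15]

Final merged array: [9, 9, 11, 12, 15, 15]
Total comparisons: 5

The merged array is [9, 9, 11, 12, 15, 15], requiring 5 comparisons. The merge step runs in O(n) time where n is the total number of elements.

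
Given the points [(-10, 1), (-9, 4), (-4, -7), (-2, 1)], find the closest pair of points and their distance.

Computing all pairwise distances among 4 points:

d((-10, 1), (-9, 4)) = 3.1623 <-- minimum
d((-10, 1), (-4, -7)) = 10.0
d((-10, 1), (-2, 1)) = 8.0
d((-9, 4), (-4, -7)) = 12.083
d((-9, 4), (-2, 1)) = 7.6158
d((-4, -7), (-2, 1)) = 8.2462

Closest pair: (-10, 1) and (-9, 4) with distance 3.1623

The closest pair is (-10, 1) and (-9, 4) with Euclidean distance 3.1623. For 4 points, brute-force pairwise comparison is shown above. For large n, the divide-and-conquer algorithm (sort by x, recurse on halves, check the dividing strip) achieves O(n log n).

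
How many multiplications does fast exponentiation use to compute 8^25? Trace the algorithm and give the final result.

Computing 8^25 by squaring (build up from 8^1; each line after the first costs one multiplication):

8^1 = 8
8^2 = (8^1)^2 = 8^2 = 64
8^3 = 8 * 8^2 = 8 * 64 = 512
8^6 = (8^3)^2 = 512^2 = 262144
8^12 = (8^6)^2 = 262144^2 = 68719476736
8^24 = (8^12)^2 = 68719476736^2 = 4722366482869645213696
8^25 = 8 * 8^24 = 8 * 4722366482869645213696 = 37778931862957161709568

Result: 37778931862957161709568
Multiplications needed: 6 (6 lines after 8^1)

8^25 = 37778931862957161709568. Using exponentiation by squaring, this requires 6 multiplications. The key idea: if the exponent is even, square the half-power; if odd, multiply by the base once.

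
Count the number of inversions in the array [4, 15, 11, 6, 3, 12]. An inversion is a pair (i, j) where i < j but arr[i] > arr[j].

Finding inversions in [4, 15, 11, 6, 3, 12]:

(0, 4): arr[0]=4 > arr[4]=3
(1, 2): arr[1]=15 > arr[2]=11
(1, 3): arr[1]=15 > arr[3]=6
(1, 4): arr[1]=15 > arr[4]=3
(1, 5): arr[1]=15 > arr[5]=12
(2, 3): arr[2]=11 > arr[3]=6
(2, 4): arr[2]=11 > arr[4]=3
(3, 4): arr[3]=6 > arr[4]=3

Total inversions: 8

The array has 8 inversion(s): (0,4), (1,2), (1,3), (1,4), (1,5), (2,3), (2,4), (3,4). Each pair (i,j) satisfies i < j and arr[i] > arr[j].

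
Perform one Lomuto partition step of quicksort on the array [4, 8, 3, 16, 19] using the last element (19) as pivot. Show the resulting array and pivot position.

Lomuto partition with pivot = 19:

Initial array: [4, 8, 3, 16, 19]

arr[0]=4 <= 19: swap with position 0, array becomes [4, 8, 3, 16, 19]
arr[1]=8 <= 19: swap with position 1, array becomes [4, 8, 3, 16, 19]
arr[2]=3 <= 19: swap with position 2, array becomes [4, 8, 3, 16, 19]
arr[3]=16 <= 19: swap with position 3, array becomes [4, 8, 3, 16, 19]

Place pivot at position 4: [4, 8, 3, 16, 19]
Pivot position: 4

After partitioning with pivot 19, the array becomes [4, 8, 3, 16, 19]. The pivot is placed at index 4. All elements to the left of the pivot are <= 19, and all elements to the right are > 19.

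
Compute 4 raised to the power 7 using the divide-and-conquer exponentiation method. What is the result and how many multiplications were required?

Computing 4^7 by squaring (build up from 4^1; each line after the first costs one multiplication):

4^1 = 4
4^2 = (4^1)^2 = 4^2 = 16
4^3 = 4 * 4^2 = 4 * 16 = 64
4^6 = (4^3)^2 = 64^2 = 4096
4^7 = 4 * 4^6 = 4 * 4096 = 16384

Result: 16384
Multiplications needed: 4 (4 lines after 4^1)

4^7 = 16384. Using exponentiation by squaring, this requires 4 multiplications. The key idea: if the exponent is even, square the half-power; if odd, multiply by the base once.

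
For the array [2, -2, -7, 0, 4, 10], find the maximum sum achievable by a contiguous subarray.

Using Kadane's algorithm on [2, -2, -7, 0, 4, 10]:

Scanning through the array:
Position 1 (value -2): max_ending_here = 0, max_so_far = 2
Position 2 (value -7): max_ending_here = -7, max_so_far = 2
Position 3 (value 0): max_ending_here = 0, max_so_far = 2
Position 4 (value 4): max_ending_here = 4, max_so_far = 4
Position 5 (value 10): max_ending_here = 14, max_so_far = 14

Maximum subarray: [0, 4, 10]
Maximum sum: 14

The maximum subarray is [0, 4, 10] with sum 14. This subarray runs from index 3 to index 5.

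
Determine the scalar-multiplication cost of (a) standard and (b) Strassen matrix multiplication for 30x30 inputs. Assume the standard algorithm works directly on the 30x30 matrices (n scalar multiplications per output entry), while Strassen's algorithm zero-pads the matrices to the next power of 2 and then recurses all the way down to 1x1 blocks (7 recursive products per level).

Matrix multiplication for 30x30 matrices:

Strassen's algorithm requires power-of-2 dimensions. Pad 30x30 to 32x32 (next power of 2).

Standard algorithm: 30^3 = 27000 multiplications
Strassen's algorithm: 7^(log2(32)) = 7^5 = 16807 multiplications
Savings: 27000 - 16807 = 10193 multiplications

Standard: 27000 multiplications (30^3). Strassen: 16807 multiplications (7^5, after padding to 32x32). Strassen reduces 8 recursive multiplications to 7 at each level.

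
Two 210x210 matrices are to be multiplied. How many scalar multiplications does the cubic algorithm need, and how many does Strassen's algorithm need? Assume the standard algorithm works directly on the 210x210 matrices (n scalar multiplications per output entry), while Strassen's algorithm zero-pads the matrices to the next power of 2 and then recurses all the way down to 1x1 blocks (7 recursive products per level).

Matrix multiplication for 210x210 matrices:

Strassen's algorithm requires power-of-2 dimensions. Pad 210x210 to 256x256 (next power of 2).

Standard algorithm: 210^3 = 9261000 multiplications
Strassen's algorithm: 7^(log2(256)) = 7^8 = 5764801 multiplications
Savings: 9261000 - 5764801 = 3496199 multiplications

Standard: 9261000 multiplications (210^3). Strassen: 5764801 multiplications (7^8, after padding to 256x256). Strassen reduces 8 recursive multiplications to 7 at each level.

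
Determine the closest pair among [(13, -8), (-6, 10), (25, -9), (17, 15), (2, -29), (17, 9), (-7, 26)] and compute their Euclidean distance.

Computing all pairwise distances among 7 points:

d((13, -8), (-6, 10)) = 26.1725
d((13, -8), (25, -9)) = 12.0416
d((13, -8), (17, 15)) = 23.3452
d((13, -8), (2, -29)) = 23.7065
d((13, -8), (17, 9)) = 17.4642
d((13, -8), (-7, 26)) = 39.4462
d((-6, 10), (25, -9)) = 36.3593
d((-6, 10), (17, 15)) = 23.5372
d((-6, 10), (2, -29)) = 39.8121
d((-6, 10), (17, 9)) = 23.0217
d((-6, 10), (-7, 26)) = 16.0312
d((25, -9), (17, 15)) = 25.2982
d((25, -9), (2, -29)) = 30.4795
d((25, -9), (17, 9)) = 19.6977
d((25, -9), (-7, 26)) = 47.4236
d((17, 15), (2, -29)) = 46.4866
d((17, 15), (17, 9)) = 6.0 <-- minimum
d((17, 15), (-7, 26)) = 26.4008
d((2, -29), (17, 9)) = 40.8534
d((2, -29), (-7, 26)) = 55.7315
d((17, 9), (-7, 26)) = 29.4109

Closest pair: (17, 15) and (17, 9) with distance 6.0

The closest pair is (17, 15) and (17, 9) with Euclidean distance 6.0. For 7 points, brute-force pairwise comparison is shown above. For large n, the divide-and-conquer algorithm (sort by x, recurse on halves, check the dividing strip) achieves O(n log n).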